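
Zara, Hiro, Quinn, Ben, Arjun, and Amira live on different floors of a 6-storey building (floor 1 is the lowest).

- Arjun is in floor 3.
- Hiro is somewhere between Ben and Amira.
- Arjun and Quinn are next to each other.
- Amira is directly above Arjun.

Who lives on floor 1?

With clue 1, Arjun is ruled out for floor 1.
With clues 1–2, Hiro is ruled out for floor 1.
With clues 1–3, Quinn is ruled out for floor 1.
With clues 1–4, Amira and Ben are ruled out for floor 1.
So floor 1 is Zara.

Zara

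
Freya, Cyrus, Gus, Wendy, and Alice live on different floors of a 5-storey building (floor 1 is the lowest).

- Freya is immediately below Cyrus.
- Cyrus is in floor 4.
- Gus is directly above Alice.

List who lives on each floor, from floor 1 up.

From clue 1: Freya is in {1,2,3,4}.
From clues 1–2: Freya → floor 3, Cyrus → floor 4.
From clues 1–3: Alice → floor 1, Gus → floor 2, Wendy → floor 5.

Alice, Gus, Freya, Cyrus, Wendy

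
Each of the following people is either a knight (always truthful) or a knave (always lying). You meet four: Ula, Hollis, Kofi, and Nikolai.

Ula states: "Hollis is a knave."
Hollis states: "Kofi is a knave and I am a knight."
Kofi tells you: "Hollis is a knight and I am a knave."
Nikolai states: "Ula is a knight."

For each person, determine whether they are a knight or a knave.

Consider Ula. Suppose Ula is a knave.
Then no assignment of the remaining roles makes every statement match its speaker's type — contradiction.
So Ula is a knight.
With that fixed, Nikolai's statement is true, so Nikolai is a knight.
Consider Hollis. Suppose Hollis is a knight.
Then Ula's statement comes out false, contradicting Ula being a knight.
So Hollis is a knave.
With that fixed, Kofi's statement is false, so Kofi is a knave.

Ula: knight, Hollis: knave, Kofi: knave, Nikolai: knight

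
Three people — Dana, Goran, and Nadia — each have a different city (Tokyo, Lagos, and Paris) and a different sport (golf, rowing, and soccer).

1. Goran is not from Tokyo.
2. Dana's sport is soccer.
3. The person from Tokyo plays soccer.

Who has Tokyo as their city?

Dana

Clue 1 rules out Goran for the one with city Tokyo.
With clues 1–3, Nadia is impossible for the one with city Tokyo.
That leaves Dana.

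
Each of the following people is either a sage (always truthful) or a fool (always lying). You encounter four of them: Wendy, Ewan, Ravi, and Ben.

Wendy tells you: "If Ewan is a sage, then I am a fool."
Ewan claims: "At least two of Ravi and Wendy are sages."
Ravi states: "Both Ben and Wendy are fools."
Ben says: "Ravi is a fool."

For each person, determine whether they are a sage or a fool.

Consider Wendy. Suppose Wendy is a fool.
Then Wendy's own statement would have to be false, but it can't be — contradiction.
So Wendy is a sage.
With that fixed, Ravi's statement is false, so Ravi is a fool.
With that fixed, Ben's statement is true, so Ben is a sage.
With that fixed, Ewan's statement is false, so Ewan is a fool.

Wendy: sage, Ewan: fool, Ravi: fool, Ben: sage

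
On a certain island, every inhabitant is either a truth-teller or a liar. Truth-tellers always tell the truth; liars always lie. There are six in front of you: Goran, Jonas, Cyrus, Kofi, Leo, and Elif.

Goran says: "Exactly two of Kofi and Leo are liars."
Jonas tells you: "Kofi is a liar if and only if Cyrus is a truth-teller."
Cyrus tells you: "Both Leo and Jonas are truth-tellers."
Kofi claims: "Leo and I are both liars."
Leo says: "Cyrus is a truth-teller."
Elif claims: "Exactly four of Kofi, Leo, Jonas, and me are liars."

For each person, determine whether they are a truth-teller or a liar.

Goran: liar, Jonas: truth-teller, Cyrus: truth-teller, Kofi: liar, Leo: truth-teller, Elif: liar

Consider Goran. Suppose Goran is a truth-teller.
Then no assignment of the remaining roles makes every statement match its speaker's type — contradiction.
So Goran is a liar.
Consider Jonas. Suppose Jonas is a liar.
Then no assignment of the remaining roles makes every statement match its speaker's type — contradiction.
So Jonas is a truth-teller.
With that fixed, Elif's statement is false, so Elif is a liar.
Consider Cyrus. Suppose Cyrus is a liar.
Then no assignment of the remaining roles makes every statement match its speaker's type — contradiction.
So Cyrus is a truth-teller.
With that fixed, Leo's statement is true, so Leo is a truth-teller.
With that fixed, Kofi's statement is false, so Kofi is a liar.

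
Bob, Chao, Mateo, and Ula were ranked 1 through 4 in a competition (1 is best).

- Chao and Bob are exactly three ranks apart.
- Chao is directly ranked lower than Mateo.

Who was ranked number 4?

Chao

With clue 1, Mateo and Ula are ruled out for rank 4.
With clues 1–2, Bob is ruled out for rank 4.
So rank 4 is Chao.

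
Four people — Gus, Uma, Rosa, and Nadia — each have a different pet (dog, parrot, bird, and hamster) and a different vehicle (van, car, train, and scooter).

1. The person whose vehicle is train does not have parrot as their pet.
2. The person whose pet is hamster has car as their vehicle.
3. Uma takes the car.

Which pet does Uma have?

With clues 1–3, bird, dog, and parrot are impossible for Uma's pet.
That leaves hamster.

hamster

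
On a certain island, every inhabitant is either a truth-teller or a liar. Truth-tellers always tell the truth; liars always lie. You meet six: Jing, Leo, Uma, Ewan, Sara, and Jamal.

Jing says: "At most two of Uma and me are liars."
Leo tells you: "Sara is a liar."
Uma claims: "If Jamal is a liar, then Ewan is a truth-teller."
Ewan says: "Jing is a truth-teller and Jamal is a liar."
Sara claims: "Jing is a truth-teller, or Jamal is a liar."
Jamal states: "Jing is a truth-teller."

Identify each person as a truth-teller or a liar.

Regardless of anyone's role, Jing's statement is true, so Jing is a truth-teller.
With that fixed, Sara's statement is true, so Sara is a truth-teller.
With that fixed, Jamal's statement is true, so Jamal is a truth-teller.
With that fixed, Leo's statement is false, so Leo is a liar.
With that fixed, Uma's statement is true, so Uma is a truth-teller.
With that fixed, Ewan's statement is false, so Ewan is a liar.

Jing: truth-teller, Leo: liar, Uma: truth-teller, Ewan: liar, Sara: truth-teller, Jamal: truth-teller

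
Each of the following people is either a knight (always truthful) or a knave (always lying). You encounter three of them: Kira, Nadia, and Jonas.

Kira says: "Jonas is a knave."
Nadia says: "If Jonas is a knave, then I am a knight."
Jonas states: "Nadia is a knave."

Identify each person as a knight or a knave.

Consider Kira. Suppose Kira is a knave.
Then no assignment of the remaining roles makes every statement match its speaker's type — contradiction.
So Kira is a knight.
Consider Nadia. Suppose Nadia is a knave.
Then no assignment of the remaining roles makes every statement match its speaker's type — contradiction.
So Nadia is a knight.
With that fixed, Jonas's statement is false, so Jonas is a knave.

Kira: knight, Nadia: knight, Jonas: knave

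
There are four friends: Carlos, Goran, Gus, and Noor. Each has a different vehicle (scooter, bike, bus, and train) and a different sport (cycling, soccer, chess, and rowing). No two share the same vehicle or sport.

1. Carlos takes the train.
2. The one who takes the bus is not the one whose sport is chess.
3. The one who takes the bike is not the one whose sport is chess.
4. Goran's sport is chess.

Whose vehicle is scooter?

Clue 1 rules out Carlos for the one with vehicle scooter.
With clues 1–4, Gus and Noor are impossible for the one with vehicle scooter.
That leaves Goran.

Goran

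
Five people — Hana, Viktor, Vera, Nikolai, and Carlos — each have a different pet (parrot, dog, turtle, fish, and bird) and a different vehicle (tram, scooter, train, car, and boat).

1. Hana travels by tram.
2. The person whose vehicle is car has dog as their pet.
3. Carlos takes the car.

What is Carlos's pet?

dog

With clues 1–3, bird, fish, parrot, and turtle are impossible for Carlos's pet.
That leaves dog.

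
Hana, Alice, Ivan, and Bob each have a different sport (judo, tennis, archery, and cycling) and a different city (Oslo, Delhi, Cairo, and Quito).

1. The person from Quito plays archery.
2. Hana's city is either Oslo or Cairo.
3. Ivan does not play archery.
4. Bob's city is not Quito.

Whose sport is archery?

With clues 1–2, Hana is impossible for the one with sport archery.
With clues 1–3, Ivan is impossible for the one with sport archery.
With clues 1–4, Bob is impossible for the one with sport archery.
That leaves Alice.

Alice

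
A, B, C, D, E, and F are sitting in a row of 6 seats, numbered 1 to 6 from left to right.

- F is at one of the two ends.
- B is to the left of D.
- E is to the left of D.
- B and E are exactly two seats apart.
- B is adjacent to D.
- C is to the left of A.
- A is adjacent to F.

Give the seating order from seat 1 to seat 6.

E, C, B, D, A, F

From clue 1: F is in {1,6}.
From clues 1–7: E → seat 1, C → seat 2, B → seat 3, D → seat 4, A → seat 5, F → seat 6.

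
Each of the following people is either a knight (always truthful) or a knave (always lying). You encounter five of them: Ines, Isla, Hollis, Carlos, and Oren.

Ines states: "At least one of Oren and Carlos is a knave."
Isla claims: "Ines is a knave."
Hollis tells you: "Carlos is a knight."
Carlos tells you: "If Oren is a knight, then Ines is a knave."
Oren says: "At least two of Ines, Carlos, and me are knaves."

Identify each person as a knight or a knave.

Consider Ines. Suppose Ines is a knave.
Then no assignment of the remaining roles makes every statement match its speaker's type — contradiction.
So Ines is a knight.
With that fixed, Isla's statement is false, so Isla is a knave.
Consider Hollis. Suppose Hollis is a knave.
Then no assignment of the remaining roles makes every statement match its speaker's type — contradiction.
So Hollis is a knight.
Consider Carlos. Suppose Carlos is a knave.
Then Hollis's statement comes out false, contradicting Hollis being a knight.
So Carlos is a knight.
With that fixed, Oren's statement is false, so Oren is a knave.

Ines: knight, Isla: knave, Hollis: knight, Carlos: knight, Oren: knave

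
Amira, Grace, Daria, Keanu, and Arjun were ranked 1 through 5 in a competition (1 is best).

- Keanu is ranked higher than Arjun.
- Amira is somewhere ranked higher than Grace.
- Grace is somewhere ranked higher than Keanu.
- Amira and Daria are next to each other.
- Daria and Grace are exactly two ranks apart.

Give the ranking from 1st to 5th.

From clue 1: Keanu is in {1,2,3,4}.
From clues 1–2: Amira is in {1,2,3,4}.
From clues 1–3: Amira is in {1,2}.
From clues 1–4: Grace → rank 3, Keanu → rank 4, Arjun → rank 5.
From clues 1–5: Daria → rank 1, Amira → rank 2.

Daria, Amira, Grace, Keanu, Arjun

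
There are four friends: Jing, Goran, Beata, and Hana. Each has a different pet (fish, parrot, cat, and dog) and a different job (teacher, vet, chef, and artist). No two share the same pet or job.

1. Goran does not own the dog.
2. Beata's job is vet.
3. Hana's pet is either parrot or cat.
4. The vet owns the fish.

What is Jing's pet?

With clues 1–4, cat, fish, and parrot are impossible for Jing's pet.
That leaves dog.

dog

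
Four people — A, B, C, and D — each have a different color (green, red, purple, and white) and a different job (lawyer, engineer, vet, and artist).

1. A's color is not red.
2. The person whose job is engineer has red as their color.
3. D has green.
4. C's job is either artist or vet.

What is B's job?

engineer

With clues 1–4, artist, lawyer, and vet are impossible for B's job.
That leaves engineer.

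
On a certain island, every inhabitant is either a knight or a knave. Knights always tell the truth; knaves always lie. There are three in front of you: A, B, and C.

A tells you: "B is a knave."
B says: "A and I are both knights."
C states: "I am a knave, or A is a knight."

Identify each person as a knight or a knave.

A: knight, B: knave, C: knight

Consider A. Suppose A is a knave.
Then whichever role C has, C's statement has the wrong truth value — contradiction.
So A is a knight.
With that fixed, C's statement is true, so C is a knight.
Consider B. Suppose B is a knight.
Then A's statement comes out false, contradicting A being a knight.
So B is a knave.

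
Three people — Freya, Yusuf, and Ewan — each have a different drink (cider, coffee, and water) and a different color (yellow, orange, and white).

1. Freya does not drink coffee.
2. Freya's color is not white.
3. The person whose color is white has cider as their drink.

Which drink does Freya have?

water

Clue 1 rules out coffee for Freya's drink.
With clues 1–3, cider is impossible for Freya's drink.
That leaves water.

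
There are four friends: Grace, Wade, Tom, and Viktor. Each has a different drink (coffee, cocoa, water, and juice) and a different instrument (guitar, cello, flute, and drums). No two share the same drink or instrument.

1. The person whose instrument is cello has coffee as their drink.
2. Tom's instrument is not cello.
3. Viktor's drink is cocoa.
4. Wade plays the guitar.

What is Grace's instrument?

cello

With clues 1–4, drums, flute, and guitar are impossible for Grace's instrument.
That leaves cello.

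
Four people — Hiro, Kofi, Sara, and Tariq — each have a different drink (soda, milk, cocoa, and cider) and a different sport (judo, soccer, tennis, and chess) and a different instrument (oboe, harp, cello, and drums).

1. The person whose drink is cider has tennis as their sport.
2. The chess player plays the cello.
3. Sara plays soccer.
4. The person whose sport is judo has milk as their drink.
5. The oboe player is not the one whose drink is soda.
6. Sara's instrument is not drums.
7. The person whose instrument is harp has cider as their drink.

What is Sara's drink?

cocoa

With clues 1–3, cider is impossible for Sara's drink.
With clues 1–4, milk is impossible for Sara's drink.
With clues 1–7, soda is impossible for Sara's drink.
That leaves cocoa.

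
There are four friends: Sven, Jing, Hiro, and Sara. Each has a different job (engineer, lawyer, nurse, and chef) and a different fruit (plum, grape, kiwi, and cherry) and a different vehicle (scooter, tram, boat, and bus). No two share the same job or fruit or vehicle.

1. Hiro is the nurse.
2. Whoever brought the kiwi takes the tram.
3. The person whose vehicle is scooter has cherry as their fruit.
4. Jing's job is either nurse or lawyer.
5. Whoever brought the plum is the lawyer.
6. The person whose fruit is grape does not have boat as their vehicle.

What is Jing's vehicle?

With clues 1–5, scooter and tram are impossible for Jing's vehicle.
With clues 1–6, bus is impossible for Jing's vehicle.
That leaves boat.

boat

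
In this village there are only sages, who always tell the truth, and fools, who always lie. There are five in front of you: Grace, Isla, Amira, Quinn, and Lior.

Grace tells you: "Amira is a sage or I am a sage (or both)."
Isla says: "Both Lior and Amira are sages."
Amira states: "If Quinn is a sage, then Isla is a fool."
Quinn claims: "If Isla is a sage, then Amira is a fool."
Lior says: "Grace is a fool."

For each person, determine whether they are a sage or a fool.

Consider Grace. Suppose Grace is a fool.
Then no assignment of the remaining roles makes every statement match its speaker's type — contradiction.
So Grace is a sage.
With that fixed, Lior's statement is false, so Lior is a fool.
With that fixed, Isla's statement is false, so Isla is a fool.
With that fixed, Amira's statement is true, so Amira is a sage.
With that fixed, Quinn's statement is true, so Quinn is a sage.

Grace: sage, Isla: fool, Amira: sage, Quinn: sage, Lior: fool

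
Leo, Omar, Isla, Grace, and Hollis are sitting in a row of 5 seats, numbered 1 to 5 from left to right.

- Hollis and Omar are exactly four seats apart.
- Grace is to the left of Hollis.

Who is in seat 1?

With clue 1, Grace, Isla, and Leo are ruled out for seat 1.
With clues 1–2, Hollis is ruled out for seat 1.
So seat 1 is Omar.

Omar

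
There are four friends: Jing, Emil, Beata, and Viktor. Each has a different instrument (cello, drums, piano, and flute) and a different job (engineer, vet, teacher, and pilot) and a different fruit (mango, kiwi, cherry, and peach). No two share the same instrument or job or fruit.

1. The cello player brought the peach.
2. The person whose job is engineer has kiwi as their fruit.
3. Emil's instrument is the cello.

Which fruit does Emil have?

peach

With clues 1–3, cherry, kiwi, and mango are impossible for Emil's fruit.
That leaves peach.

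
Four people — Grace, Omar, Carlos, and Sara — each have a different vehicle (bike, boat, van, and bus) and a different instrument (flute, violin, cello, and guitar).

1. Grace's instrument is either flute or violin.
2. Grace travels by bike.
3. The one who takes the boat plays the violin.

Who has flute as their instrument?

With clues 1–3, Carlos, Omar, and Sara are impossible for the one with instrument flute.
That leaves Grace.

Grace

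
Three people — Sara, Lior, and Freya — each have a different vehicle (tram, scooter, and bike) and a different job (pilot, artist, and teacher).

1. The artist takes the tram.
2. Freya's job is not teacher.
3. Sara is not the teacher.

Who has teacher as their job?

Lior

With clues 1–2, Freya is impossible for the one with job teacher.
With clues 1–3, Sara is impossible for the one with job teacher.
That leaves Lior.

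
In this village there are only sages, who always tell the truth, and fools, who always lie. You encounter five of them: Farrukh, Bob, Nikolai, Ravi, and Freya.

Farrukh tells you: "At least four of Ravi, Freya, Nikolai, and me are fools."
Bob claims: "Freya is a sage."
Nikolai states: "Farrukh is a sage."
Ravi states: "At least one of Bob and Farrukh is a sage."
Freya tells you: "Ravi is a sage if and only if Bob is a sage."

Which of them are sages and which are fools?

Farrukh: fool, Bob: sage, Nikolai: fool, Ravi: sage, Freya: sage

Consider Farrukh. Suppose Farrukh is a sage.
Then Farrukh's own statement would have to be true, but it can't be — contradiction.
So Farrukh is a fool.
With that fixed, Nikolai's statement is false, so Nikolai is a fool.
Consider Bob. Suppose Bob is a fool.
Then no assignment of the remaining roles makes every statement match its speaker's type — contradiction.
So Bob is a sage.
With that fixed, Ravi's statement is true, so Ravi is a sage.
With that fixed, Freya's statement is true, so Freya is a sage.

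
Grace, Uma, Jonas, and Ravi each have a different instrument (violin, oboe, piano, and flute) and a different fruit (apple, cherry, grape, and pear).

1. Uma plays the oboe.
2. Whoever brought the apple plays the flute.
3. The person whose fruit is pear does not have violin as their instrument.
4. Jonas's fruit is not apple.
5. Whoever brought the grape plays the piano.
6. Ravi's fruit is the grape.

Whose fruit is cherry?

With clues 1–5, Uma is impossible for the one with fruit cherry.
With clues 1–6, Grace and Ravi are impossible for the one with fruit cherry.
That leaves Jonas.

Jonas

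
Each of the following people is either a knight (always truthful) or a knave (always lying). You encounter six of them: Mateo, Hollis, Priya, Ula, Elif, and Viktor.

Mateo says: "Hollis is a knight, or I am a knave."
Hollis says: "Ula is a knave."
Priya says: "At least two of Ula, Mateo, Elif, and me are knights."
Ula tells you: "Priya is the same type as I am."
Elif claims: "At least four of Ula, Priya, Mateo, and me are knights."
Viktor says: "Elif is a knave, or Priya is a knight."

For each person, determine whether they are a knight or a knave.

Mateo: knight, Hollis: knight, Priya: knight, Ula: knave, Elif: knave, Viktor: knight

Consider Mateo. Suppose Mateo is a knave.
Then Mateo's own statement would have to be false, but it can't be — contradiction.
So Mateo is a knight.
Consider Hollis. Suppose Hollis is a knave.
Then Mateo's statement comes out false, contradicting Mateo being a knight.
So Hollis is a knight.
Consider Priya. Suppose Priya is a knave.
Then whichever role Ula has, Ula's statement has the wrong truth value — contradiction.
So Priya is a knight.
With that fixed, Viktor's statement is true, so Viktor is a knight.
Consider Ula. Suppose Ula is a knight.
Then Hollis's statement comes out false, contradicting Hollis being a knight.
So Ula is a knave.
With that fixed, Elif's statement is false, so Elif is a knave.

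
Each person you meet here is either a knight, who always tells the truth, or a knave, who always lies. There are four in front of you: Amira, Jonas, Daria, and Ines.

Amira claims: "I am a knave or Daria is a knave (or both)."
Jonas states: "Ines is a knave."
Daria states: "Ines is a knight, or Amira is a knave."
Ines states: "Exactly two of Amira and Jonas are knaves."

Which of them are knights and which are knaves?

Amira: knight, Jonas: knight, Daria: knave, Ines: knave

Consider Amira. Suppose Amira is a knave.
Then Amira's own statement would have to be false, but it can't be — contradiction.
So Amira is a knight.
With that fixed, Ines's statement is false, so Ines is a knave.
With that fixed, Jonas's statement is true, so Jonas is a knight.
With that fixed, Daria's statement is false, so Daria is a knave.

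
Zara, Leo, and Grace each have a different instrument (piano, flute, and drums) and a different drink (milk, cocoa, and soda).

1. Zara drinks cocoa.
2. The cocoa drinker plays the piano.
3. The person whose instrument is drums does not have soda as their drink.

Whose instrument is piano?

Zara

With clues 1–2, Grace and Leo are impossible for the one with instrument piano.
That leaves Zara.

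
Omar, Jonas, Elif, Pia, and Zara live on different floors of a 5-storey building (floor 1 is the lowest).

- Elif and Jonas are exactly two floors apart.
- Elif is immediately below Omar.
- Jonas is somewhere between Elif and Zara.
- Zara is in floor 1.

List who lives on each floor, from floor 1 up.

From clues 1–2: Omar is in {2,3,4,5}.
From clues 1–3: Omar is in {2,3,5}.
From clues 1–4: Zara → floor 1, Jonas → floor 2, Pia → floor 3, Elif → floor 4, Omar → floor 5.

Zara, Jonas, Pia, Elif, Omar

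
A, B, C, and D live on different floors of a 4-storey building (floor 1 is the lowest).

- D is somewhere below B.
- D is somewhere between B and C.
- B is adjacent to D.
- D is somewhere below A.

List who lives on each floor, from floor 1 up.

From clue 1: B is in {2,3,4}.
From clues 1–2: B is in {3,4}.
From clues 1–4: C → floor 1, D → floor 2, B → floor 3, A → floor 4.

C, D, B, A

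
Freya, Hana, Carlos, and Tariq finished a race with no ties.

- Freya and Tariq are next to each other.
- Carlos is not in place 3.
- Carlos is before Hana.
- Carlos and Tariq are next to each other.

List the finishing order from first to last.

From clues 1–2: Carlos is in {1,2,4}.
From clues 1–3: Carlos → place 1.
From clues 1–4: Tariq → place 2, Freya → place 3, Hana → place 4.

Carlos, Tariq, Freya, Hana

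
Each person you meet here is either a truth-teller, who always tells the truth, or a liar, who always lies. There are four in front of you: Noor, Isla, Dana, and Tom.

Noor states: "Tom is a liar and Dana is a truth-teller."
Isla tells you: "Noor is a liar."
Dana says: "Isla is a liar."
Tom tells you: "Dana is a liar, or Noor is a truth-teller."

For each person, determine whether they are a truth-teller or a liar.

Noor: liar, Isla: truth-teller, Dana: liar, Tom: truth-teller

Consider Noor. Suppose Noor is a truth-teller.
Then no assignment of the remaining roles makes every statement match its speaker's type — contradiction.
So Noor is a liar.
With that fixed, Isla's statement is true, so Isla is a truth-teller.
With that fixed, Dana's statement is false, so Dana is a liar.
With that fixed, Tom's statement is true, so Tom is a truth-teller.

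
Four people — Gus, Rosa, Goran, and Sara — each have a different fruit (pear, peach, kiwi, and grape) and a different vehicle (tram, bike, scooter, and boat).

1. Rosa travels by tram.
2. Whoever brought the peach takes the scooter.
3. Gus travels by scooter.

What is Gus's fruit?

With clues 1–3, grape, kiwi, and pear are impossible for Gus's fruit.
That leaves peach.

peach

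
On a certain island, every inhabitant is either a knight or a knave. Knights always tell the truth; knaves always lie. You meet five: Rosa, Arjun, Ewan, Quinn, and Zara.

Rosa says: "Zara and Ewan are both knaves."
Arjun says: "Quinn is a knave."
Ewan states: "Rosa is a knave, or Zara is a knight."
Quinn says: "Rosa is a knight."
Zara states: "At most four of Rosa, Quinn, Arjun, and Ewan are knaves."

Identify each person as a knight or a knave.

Regardless of anyone's role, Zara's statement is true, so Zara is a knight.
With that fixed, Rosa's statement is false, so Rosa is a knave.
With that fixed, Ewan's statement is true, so Ewan is a knight.
With that fixed, Quinn's statement is false, so Quinn is a knave.
With that fixed, Arjun's statement is true, so Arjun is a knight.

Rosa: knave, Arjun: knight, Ewan: knight, Quinn: knave, Zara: knight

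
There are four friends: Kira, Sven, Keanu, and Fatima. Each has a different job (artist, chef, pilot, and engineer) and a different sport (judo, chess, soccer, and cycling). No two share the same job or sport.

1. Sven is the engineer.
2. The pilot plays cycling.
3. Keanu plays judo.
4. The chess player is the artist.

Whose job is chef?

Clue 1 rules out Sven for the one with job chef.
With clues 1–4, Fatima and Kira are impossible for the one with job chef.
That leaves Keanu.

Keanu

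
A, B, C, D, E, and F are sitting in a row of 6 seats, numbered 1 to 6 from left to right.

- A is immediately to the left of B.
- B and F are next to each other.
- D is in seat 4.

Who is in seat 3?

F

With clues 1–3, A, B, C, D, and E are ruled out for seat 3.
So seat 3 is F.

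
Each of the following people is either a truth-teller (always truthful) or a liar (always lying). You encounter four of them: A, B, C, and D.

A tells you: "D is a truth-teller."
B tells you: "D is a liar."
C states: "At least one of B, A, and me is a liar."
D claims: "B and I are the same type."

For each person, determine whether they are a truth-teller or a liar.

Consider A. Suppose A is a truth-teller.
Then no assignment of the remaining roles makes every statement match its speaker's type — contradiction.
So A is a liar.
With that fixed, C's statement is true, so C is a truth-teller.
Consider B. Suppose B is a liar.
Then whichever role D has, D's statement has the wrong truth value — contradiction.
So B is a truth-teller.
Consider D. Suppose D is a truth-teller.
Then A's statement comes out true, contradicting A being a liar.
So D is a liar.

A: liar, B: truth-teller, C: truth-teller, D: liar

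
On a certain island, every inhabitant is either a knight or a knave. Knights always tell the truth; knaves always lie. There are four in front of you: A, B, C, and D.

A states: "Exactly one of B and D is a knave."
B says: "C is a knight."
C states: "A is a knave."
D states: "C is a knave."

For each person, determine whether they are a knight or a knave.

A: knight, B: knave, C: knave, D: knight

Consider A. Suppose A is a knave.
Then no assignment of the remaining roles makes every statement match its speaker's type — contradiction.
So A is a knight.
With that fixed, C's statement is false, so C is a knave.
With that fixed, D's statement is true, so D is a knight.
With that fixed, B's statement is false, so B is a knave.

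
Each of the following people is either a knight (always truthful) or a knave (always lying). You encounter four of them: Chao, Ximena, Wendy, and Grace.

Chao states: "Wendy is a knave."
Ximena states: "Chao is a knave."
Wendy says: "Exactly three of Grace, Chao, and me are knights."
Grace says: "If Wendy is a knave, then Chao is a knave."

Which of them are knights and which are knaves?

Consider Chao. Suppose Chao is a knave.
Then no assignment of the remaining roles makes every statement match its speaker's type — contradiction.
So Chao is a knight.
With that fixed, Ximena's statement is false, so Ximena is a knave.
Consider Wendy. Suppose Wendy is a knight.
Then Chao's statement comes out false, contradicting Chao being a knight.
So Wendy is a knave.
With that fixed, Grace's statement is false, so Grace is a knave.

Chao: knight, Ximena: knave, Wendy: knave, Grace: knave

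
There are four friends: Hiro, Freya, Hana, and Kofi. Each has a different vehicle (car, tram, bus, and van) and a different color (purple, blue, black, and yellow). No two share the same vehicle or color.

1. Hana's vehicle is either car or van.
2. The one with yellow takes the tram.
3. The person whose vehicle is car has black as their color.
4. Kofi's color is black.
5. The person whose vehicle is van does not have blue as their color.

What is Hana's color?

With clues 1–2, yellow is impossible for Hana's color.
With clues 1–4, black is impossible for Hana's color.
With clues 1–5, blue is impossible for Hana's color.
That leaves purple.

purple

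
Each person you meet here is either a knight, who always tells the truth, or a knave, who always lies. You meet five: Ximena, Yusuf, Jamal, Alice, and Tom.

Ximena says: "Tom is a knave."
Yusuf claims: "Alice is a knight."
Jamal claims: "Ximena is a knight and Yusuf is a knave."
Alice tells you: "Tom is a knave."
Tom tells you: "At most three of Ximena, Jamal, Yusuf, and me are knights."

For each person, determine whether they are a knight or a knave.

Consider Ximena. Suppose Ximena is a knight.
Then no assignment of the remaining roles makes every statement match its speaker's type — contradiction.
So Ximena is a knave.
With that fixed, Jamal's statement is false, so Jamal is a knave.
With that fixed, Tom's statement is true, so Tom is a knight.
With that fixed, Alice's statement is false, so Alice is a knave.
With that fixed, Yusuf's statement is false, so Yusuf is a knave.

Ximena: knave, Yusuf: knave, Jamal: knave, Alice: knave, Tom: knight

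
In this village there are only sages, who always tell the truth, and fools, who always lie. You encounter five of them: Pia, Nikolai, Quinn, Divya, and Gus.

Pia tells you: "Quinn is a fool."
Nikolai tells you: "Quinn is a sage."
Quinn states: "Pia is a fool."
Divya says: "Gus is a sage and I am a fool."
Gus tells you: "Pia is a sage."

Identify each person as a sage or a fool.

Pia: fool, Nikolai: sage, Quinn: sage, Divya: fool, Gus: fool

Consider Pia. Suppose Pia is a sage.
Then no assignment of the remaining roles makes every statement match its speaker's type — contradiction.
So Pia is a fool.
With that fixed, Quinn's statement is true, so Quinn is a sage.
With that fixed, Gus's statement is false, so Gus is a fool.
With that fixed, Nikolai's statement is true, so Nikolai is a sage.
With that fixed, Divya's statement is false, so Divya is a fool.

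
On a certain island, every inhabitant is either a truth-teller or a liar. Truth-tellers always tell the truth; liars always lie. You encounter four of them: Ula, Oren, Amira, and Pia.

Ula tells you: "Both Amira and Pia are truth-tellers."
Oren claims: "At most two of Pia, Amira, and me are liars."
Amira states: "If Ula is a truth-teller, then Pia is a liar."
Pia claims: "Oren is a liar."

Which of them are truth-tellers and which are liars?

Consider Ula. Suppose Ula is a truth-teller.
Then no assignment of the remaining roles makes every statement match its speaker's type — contradiction.
So Ula is a liar.
With that fixed, Amira's statement is true, so Amira is a truth-teller.
With that fixed, Oren's statement is true, so Oren is a truth-teller.
With that fixed, Pia's statement is false, so Pia is a liar.

Ula: liar, Oren: truth-teller, Amira: truth-teller, Pia: liar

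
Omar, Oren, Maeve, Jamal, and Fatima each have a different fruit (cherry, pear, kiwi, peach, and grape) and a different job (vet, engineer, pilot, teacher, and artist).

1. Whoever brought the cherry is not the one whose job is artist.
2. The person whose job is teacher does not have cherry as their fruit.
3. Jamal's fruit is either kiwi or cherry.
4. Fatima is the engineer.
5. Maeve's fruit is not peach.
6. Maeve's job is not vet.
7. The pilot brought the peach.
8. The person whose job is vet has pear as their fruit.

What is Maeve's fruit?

grape

With clues 1–5, peach is impossible for Maeve's fruit.
With clues 1–7, cherry is impossible for Maeve's fruit.
With clues 1–8, kiwi and pear are impossible for Maeve's fruit.
That leaves grape.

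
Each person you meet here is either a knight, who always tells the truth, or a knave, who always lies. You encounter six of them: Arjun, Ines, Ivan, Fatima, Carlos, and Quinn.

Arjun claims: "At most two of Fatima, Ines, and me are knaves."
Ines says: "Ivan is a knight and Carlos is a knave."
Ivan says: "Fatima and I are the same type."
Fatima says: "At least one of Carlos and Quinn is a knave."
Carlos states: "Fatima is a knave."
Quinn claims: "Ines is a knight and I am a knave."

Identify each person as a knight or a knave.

Arjun: knight, Ines: knave, Ivan: knave, Fatima: knight, Carlos: knave, Quinn: knave

Consider Arjun. Suppose Arjun is a knave.
Then no assignment of the remaining roles makes every statement match its speaker's type — contradiction.
So Arjun is a knight.
Consider Ines. Suppose Ines is a knight.
Then whichever role Quinn has, Quinn's statement has the wrong truth value — contradiction.
So Ines is a knave.
With that fixed, Quinn's statement is false, so Quinn is a knave.
With that fixed, Fatima's statement is true, so Fatima is a knight.
With that fixed, Carlos's statement is false, so Carlos is a knave.
Consider Ivan. Suppose Ivan is a knight.
Then Ines's statement comes out true, contradicting Ines being a knave.
So Ivan is a knave.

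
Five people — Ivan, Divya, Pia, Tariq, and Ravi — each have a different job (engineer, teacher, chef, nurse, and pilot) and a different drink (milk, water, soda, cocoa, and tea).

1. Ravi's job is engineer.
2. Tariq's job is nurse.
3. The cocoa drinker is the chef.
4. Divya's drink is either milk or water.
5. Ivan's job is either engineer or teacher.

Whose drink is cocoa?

Pia

With clues 1–3, Ravi and Tariq are impossible for the one with drink cocoa.
With clues 1–4, Divya is impossible for the one with drink cocoa.
With clues 1–5, Ivan is impossible for the one with drink cocoa.
That leaves Pia.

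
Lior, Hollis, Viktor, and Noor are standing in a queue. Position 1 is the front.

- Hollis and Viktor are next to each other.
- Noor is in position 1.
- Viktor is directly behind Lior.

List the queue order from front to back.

From clues 1–2: Noor → position 1.
From clues 1–3: Lior → position 2, Viktor → position 3, Hollis → position 4.

Noor, Lior, Viktor, Hollis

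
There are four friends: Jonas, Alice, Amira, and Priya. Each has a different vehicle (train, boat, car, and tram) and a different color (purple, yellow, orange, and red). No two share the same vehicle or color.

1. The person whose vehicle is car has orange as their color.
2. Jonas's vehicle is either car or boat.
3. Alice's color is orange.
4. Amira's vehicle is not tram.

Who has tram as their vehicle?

Priya

With clues 1–2, Jonas is impossible for the one with vehicle tram.
With clues 1–3, Alice is impossible for the one with vehicle tram.
With clues 1–4, Amira is impossible for the one with vehicle tram.
That leaves Priya.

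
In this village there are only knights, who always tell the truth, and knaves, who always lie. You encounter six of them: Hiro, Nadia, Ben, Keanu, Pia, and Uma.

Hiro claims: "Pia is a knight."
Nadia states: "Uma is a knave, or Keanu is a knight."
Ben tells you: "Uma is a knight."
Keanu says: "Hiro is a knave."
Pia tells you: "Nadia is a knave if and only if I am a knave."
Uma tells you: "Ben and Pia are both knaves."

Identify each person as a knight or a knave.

Hiro: knight, Nadia: knight, Ben: knave, Keanu: knave, Pia: knight, Uma: knave

Consider Hiro. Suppose Hiro is a knave.
Then no assignment of the remaining roles makes every statement match its speaker's type — contradiction.
So Hiro is a knight.
With that fixed, Keanu's statement is false, so Keanu is a knave.
Consider Nadia. Suppose Nadia is a knave.
Then whichever role Pia has, Pia's statement has the wrong truth value — contradiction.
So Nadia is a knight.
Consider Ben. Suppose Ben is a knight.
Then no assignment of the remaining roles makes every statement match its speaker's type — contradiction.
So Ben is a knave.
Consider Pia. Suppose Pia is a knave.
Then Hiro's statement comes out false, contradicting Hiro being a knight.
So Pia is a knight.
With that fixed, Uma's statement is false, so Uma is a knave.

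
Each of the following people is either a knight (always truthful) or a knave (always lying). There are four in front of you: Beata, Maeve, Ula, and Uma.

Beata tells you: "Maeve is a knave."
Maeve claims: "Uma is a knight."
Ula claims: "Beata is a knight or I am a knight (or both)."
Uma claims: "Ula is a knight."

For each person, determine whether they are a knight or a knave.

Beata: knave, Maeve: knight, Ula: knight, Uma: knight

Consider Beata. Suppose Beata is a knight.
Then no assignment of the remaining roles makes every statement match its speaker's type — contradiction.
So Beata is a knave.
Consider Maeve. Suppose Maeve is a knave.
Then Beata's statement comes out true, contradicting Beata being a knave.
So Maeve is a knight.
Consider Ula. Suppose Ula is a knave.
Then no assignment of the remaining roles makes every statement match its speaker's type — contradiction.
So Ula is a knight.
With that fixed, Uma's statement is true, so Uma is a knight.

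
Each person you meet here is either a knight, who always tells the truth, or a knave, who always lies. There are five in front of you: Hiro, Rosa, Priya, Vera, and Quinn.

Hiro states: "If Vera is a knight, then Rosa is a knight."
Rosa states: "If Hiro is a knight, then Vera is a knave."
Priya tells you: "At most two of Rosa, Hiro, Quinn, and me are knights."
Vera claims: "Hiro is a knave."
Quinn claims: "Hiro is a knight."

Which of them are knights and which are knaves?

Consider Hiro. Suppose Hiro is a knave.
Then no assignment of the remaining roles makes every statement match its speaker's type — contradiction.
So Hiro is a knight.
With that fixed, Vera's statement is false, so Vera is a knave.
With that fixed, Quinn's statement is true, so Quinn is a knight.
With that fixed, Rosa's statement is true, so Rosa is a knight.
With that fixed, Priya's statement is false, so Priya is a knave.

Hiro: knight, Rosa: knight, Priya: knave, Vera: knave, Quinn: knight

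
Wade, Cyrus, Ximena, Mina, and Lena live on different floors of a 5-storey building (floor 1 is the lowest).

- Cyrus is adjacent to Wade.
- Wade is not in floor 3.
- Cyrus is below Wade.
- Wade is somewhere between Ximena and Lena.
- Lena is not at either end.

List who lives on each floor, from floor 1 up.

Mina, Lena, Cyrus, Wade, Ximena

From clues 1–2: Wade is in {1,2,4,5}.
From clues 1–3: Wade is in {2,4,5}.
From clues 1–4: Cyrus → floor 3, Wade → floor 4.
From clues 1–5: Mina → floor 1, Lena → floor 2, Ximena → floor 5.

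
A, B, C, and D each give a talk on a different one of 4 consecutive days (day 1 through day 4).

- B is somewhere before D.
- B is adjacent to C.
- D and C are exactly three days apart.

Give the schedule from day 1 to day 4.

From clue 1: B is in {1,2,3}.
From clues 1–2: D is in {3,4}.
From clues 1–3: C → day 1, B → day 2, A → day 3, D → day 4.

C, B, A, D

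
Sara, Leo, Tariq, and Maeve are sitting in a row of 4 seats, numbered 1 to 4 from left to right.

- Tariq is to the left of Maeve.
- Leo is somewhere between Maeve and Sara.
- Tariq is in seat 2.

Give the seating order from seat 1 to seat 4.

Sara, Tariq, Leo, Maeve

From clue 1: Tariq is in {1,2,3}.
From clues 1–2: Leo is in {2,3}.
From clues 1–3: Sara → seat 1, Tariq → seat 2, Leo → seat 3, Maeve → seat 4.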